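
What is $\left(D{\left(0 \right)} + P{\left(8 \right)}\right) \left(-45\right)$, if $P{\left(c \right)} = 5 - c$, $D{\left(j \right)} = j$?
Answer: $135$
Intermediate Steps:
$\left(D{\left(0 \right)} + P{\left(8 \right)}\right) \left(-45\right) = \left(0 + \left(5 - 8\right)\right) \left(-45\right) = \left(0 - 3\right) \left(-45\right) = \left(-3\right) \left(-45\right) = 135$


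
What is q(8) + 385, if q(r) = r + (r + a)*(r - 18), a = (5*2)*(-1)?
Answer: 413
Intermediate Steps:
a = -10 (a = 10*(-1) = -10)
q(r) = r + (-18 + r)*(-10 + r) (q(r) = r + (r - 10)*(r - 18) = r + (-10 + r)*(-18 + r) = r + (-18 + r)*(-10 + r))
q(8) + 385 = (180 + 8**2 - 27*8) + 385 = (180 + 64 - 216) + 385 = 28 + 385 = 413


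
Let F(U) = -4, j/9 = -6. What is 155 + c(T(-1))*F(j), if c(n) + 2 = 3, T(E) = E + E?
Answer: 151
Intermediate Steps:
T(E) = 2*E
c(n) = 1 (c(n) = -2 + 3 = 1)
j = -54 (j = 9*(-6) = -54)
155 + c(T(-1))*F(j) = 155 + 1*(-4) = 155 - 4 = 151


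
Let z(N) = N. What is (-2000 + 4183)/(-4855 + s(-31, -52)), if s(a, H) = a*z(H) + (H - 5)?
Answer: -2183/3300 ≈ -0.66152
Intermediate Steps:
s(a, H) = -5 + H + H*a (s(a, H) = a*H + (H - 5) = H*a + (-5 + H) = -5 + H + H*a)
(-2000 + 4183)/(-4855 + s(-31, -52)) = (-2000 + 4183)/(-4855 + (-5 - 52 - 52*(-31))) = 2183/(-4855 + (-5 - 52 + 1612)) = 2183/(-4855 + 1555) = 2183/(-3300) = 2183*(-1/3300) = -2183/3300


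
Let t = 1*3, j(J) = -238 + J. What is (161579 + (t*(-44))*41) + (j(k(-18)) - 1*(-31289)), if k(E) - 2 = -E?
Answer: 187238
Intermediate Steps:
k(E) = 2 - E
t = 3
(161579 + (t*(-44))*41) + (j(k(-18)) - 1*(-31289)) = (161579 + (3*(-44))*41) + ((-238 + (2 - 1*(-18))) - 1*(-31289)) = (161579 - 132*41) + ((-238 + (2 + 18)) + 31289) = (161579 - 5412) + ((-238 + 20) + 31289) = 156167 + (-218 + 31289) = 156167 + 31071 = 187238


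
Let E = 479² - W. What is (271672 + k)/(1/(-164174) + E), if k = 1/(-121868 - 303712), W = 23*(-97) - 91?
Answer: 9490748701007033/8096544329753190 ≈ 1.1722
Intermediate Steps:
W = -2322 (W = -2231 - 91 = -2322)
k = -1/425580 (k = 1/(-425580) = -1/425580 ≈ -2.3497e-6)
E = 231763 (E = 479² - 1*(-2322) = 229441 + 2322 = 231763)
(271672 + k)/(1/(-164174) + E) = (271672 - 1/425580)/(1/(-164174) + 231763) = 115618169759/(425580*(-1/164174 + 231763)) = 115618169759/(425580*(38049458761/164174)) = (115618169759/425580)*(164174/38049458761) = 9490748701007033/8096544329753190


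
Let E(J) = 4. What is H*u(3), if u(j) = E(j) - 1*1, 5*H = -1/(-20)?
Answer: 3/100 ≈ 0.030000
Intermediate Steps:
H = 1/100 (H = (-1/(-20))/5 = (-1*(-1/20))/5 = (⅕)*(1/20) = 1/100 ≈ 0.010000)
u(j) = 3 (u(j) = 4 - 1*1 = 4 - 1 = 3)
H*u(3) = (1/100)*3 = 3/100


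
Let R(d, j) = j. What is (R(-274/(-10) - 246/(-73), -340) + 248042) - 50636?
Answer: 197066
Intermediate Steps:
(R(-274/(-10) - 246/(-73), -340) + 248042) - 50636 = (-340 + 248042) - 50636 = 247702 - 50636 = 197066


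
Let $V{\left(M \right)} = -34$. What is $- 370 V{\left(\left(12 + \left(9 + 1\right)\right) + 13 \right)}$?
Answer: $12580$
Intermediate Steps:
$- 370 V{\left(\left(12 + \left(9 + 1\right)\right) + 13 \right)} = \left(-370\right) \left(-34\right) = 12580$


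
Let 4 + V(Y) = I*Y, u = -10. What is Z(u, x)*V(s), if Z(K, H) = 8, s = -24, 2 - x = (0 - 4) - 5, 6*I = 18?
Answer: -608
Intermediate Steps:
I = 3 (I = (⅙)*18 = 3)
x = 11 (x = 2 - ((0 - 4) - 5) = 2 - (-4 - 5) = 2 - 1*(-9) = 2 + 9 = 11)
V(Y) = -4 + 3*Y
Z(u, x)*V(s) = 8*(-4 + 3*(-24)) = 8*(-4 - 72) = 8*(-76) = -608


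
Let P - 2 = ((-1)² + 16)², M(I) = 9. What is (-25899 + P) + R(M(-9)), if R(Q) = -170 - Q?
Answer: -25787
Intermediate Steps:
P = 291 (P = 2 + ((-1)² + 16)² = 2 + (1 + 16)² = 2 + 17² = 2 + 289 = 291)
(-25899 + P) + R(M(-9)) = (-25899 + 291) + (-170 - 1*9) = -25608 + (-170 - 9) = -25608 - 179 = -25787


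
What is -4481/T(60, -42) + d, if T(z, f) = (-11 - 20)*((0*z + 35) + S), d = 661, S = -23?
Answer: 250373/372 ≈ 673.05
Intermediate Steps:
T(z, f) = -372 (T(z, f) = (-11 - 20)*((0*z + 35) - 23) = -31*((0 + 35) - 23) = -31*(35 - 23) = -31*12 = -372)
-4481/T(60, -42) + d = -4481/(-372) + 661 = -4481*(-1/372) + 661 = 4481/372 + 661 = 250373/372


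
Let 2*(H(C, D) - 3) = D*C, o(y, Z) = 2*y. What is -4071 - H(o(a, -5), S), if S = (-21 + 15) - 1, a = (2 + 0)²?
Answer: -4046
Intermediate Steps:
a = 4 (a = 2² = 4)
S = -7 (S = -6 - 1 = -7)
H(C, D) = 3 + C*D/2 (H(C, D) = 3 + (D*C)/2 = 3 + (C*D)/2 = 3 + C*D/2)
-4071 - H(o(a, -5), S) = -4071 - (3 + (½)*(2*4)*(-7)) = -4071 - (3 + (½)*8*(-7)) = -4071 - (3 - 28) = -4071 - 1*(-25) = -4071 + 25 = -4046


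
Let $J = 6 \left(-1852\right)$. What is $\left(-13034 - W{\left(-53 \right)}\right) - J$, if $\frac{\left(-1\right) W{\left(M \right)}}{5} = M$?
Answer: $-2187$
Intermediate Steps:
$J = -11112$
$W{\left(M \right)} = - 5 M$
$\left(-13034 - W{\left(-53 \right)}\right) - J = \left(-13034 - \left(-5\right) \left(-53\right)\right) - -11112 = \left(-13034 - 265\right) + 11112 = -13299 + 11112 = -2187$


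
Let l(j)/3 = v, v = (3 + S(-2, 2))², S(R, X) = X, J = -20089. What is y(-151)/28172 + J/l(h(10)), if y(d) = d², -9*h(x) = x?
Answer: -564237233/2112900 ≈ -267.04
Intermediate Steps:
h(x) = -x/9
v = 25 (v = (3 + 2)² = 5² = 25)
l(j) = 75 (l(j) = 3*25 = 75)
y(-151)/28172 + J/l(h(10)) = (-151)²/28172 - 20089/75 = 22801*(1/28172) - 20089*1/75 = 22801/28172 - 20089/75 = -564237233/2112900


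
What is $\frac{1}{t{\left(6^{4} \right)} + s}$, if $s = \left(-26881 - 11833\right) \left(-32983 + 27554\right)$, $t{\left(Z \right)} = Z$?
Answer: $\frac{1}{210179602} \approx 4.7578 \cdot 10^{-9}$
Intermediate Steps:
$s = 210178306$ ($s = \left(-38714\right) \left(-5429\right) = 210178306$)
$\frac{1}{t{\left(6^{4} \right)} + s} = \frac{1}{6^{4} + 210178306} = \frac{1}{1296 + 210178306} = \frac{1}{210179602}$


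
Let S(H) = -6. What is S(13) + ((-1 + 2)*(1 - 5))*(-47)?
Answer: 182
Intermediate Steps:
S(13) + ((-1 + 2)*(1 - 5))*(-47) = -6 + ((-1 + 2)*(1 - 5))*(-47) = -6 + (1*(-4))*(-47) = -6 - 4*(-47) = -6 + 188 = 182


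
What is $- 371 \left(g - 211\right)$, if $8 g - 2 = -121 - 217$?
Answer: $93863$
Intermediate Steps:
$g = -42$ ($g = \frac{1}{4} + \frac{-121 - 217}{8} = \frac{1}{4} + \frac{1}{8} \left(-338\right) = \frac{1}{4} - \frac{169}{4} = -42$)
$- 371 \left(g - 211\right) = - 371 \left(-42 - 211\right) = \left(-371\right) \left(-253\right) = 93863$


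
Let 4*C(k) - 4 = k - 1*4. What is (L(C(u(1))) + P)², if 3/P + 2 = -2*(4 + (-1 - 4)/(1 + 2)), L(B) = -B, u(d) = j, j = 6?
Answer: 1521/400 ≈ 3.8025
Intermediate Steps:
u(d) = 6
C(k) = k/4 (C(k) = 1 + (k - 1*4)/4 = 1 + (k - 4)/4 = 1 + (-4 + k)/4 = 1 + (-1 + k/4) = k/4)
P = -9/20 (P = 3/(-2 - 2*(4 + (-1 - 4)/(1 + 2))) = 3/(-2 - 2*(4 - 5/3)) = 3/(-2 - 2*7/3) = 3/(-2 - 14/3) = 3/(-20/3) = 3*(-3/20) = -9/20 ≈ -0.45000)
(L(C(u(1))) + P)² = (-6/4 - 9/20)² = (-1*3/2 - 9/20)² = (-3/2 - 9/20)² = (-39/20)² = 1521/400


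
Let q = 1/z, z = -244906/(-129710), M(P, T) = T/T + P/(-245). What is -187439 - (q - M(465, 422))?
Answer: -1124679491310/6000197 ≈ -1.8744e+5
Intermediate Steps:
M(P, T) = 1 - P/245 (M(P, T) = 1 + P*(-1/245) = 1 - P/245)
z = 122453/64855 (z = -244906*(-1/129710) = 122453/64855 ≈ 1.8881)
q = 64855/122453 (q = 1/(122453/64855) = 64855/122453 ≈ 0.52963)
-187439 - (q - M(465, 422)) = -187439 - (64855/122453 - (1 - 1/245*465)) = -187439 - (64855/122453 - (1 - 93/49)) = -187439 - (64855/122453 - 1*(-44/49)) = -187439 - (64855/122453 + 44/49) = -187439 - 1*8565827/6000197 = -187439 - 8565827/6000197 = -1124679491310/6000197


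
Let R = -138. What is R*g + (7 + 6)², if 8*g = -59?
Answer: 4747/4 ≈ 1186.8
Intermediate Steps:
g = -59/8 (g = (⅛)*(-59) = -59/8 ≈ -7.3750)
R*g + (7 + 6)² = -138*(-59/8) + (7 + 6)² = 4071/4 + 13² = 4071/4 + 169 = 4747/4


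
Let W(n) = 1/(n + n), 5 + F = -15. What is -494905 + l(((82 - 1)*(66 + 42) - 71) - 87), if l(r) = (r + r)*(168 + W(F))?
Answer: 4781811/2 ≈ 2.3909e+6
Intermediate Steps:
F = -20 (F = -5 - 15 = -20)
W(n) = 1/(2*n)
l(r) = 6719*r/20 (l(r) = (r + r)*(168 + (1/2)/(-20)) = (2*r)*(168 + (1/2)*(-1/20)) = (2*r)*(168 - 1/40) = (2*r)*(6719/40) = 6719*r/20)
-494905 + l(((82 - 1)*(66 + 42) - 71) - 87) = -494905 + 6719*(((82 - 1)*(66 + 42) - 71) - 87)/20 = -494905 + 6719*((81*108 - 71) - 87)/20 = -494905 + 6719*((8748 - 71) - 87)/20 = -494905 + 6719*(8677 - 87)/20 = -494905 + (6719/20)*8590 = -494905 + 5771621/2 = 4781811/2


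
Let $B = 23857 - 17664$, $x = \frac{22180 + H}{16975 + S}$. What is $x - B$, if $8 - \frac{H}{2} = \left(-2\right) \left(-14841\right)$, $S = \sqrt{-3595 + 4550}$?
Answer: $- \frac{178514183311}{28814967} + \frac{18584 \sqrt{955}}{144074835} \approx -6195.2$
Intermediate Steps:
$S = \sqrt{955} \approx 30.903$
$H = -59348$ ($H = 16 - 2 \left(\left(-2\right) \left(-14841\right)\right) = 16 - 59364 = -59348$)
$x = - \frac{37168}{16975 + \sqrt{955}}$ ($x = \frac{22180 - 59348}{16975 + \sqrt{955}} = - \frac{37168}{16975 + \sqrt{955}} \approx -2.1856$)
$B = 6193$
$x - B = \left(- \frac{63092680}{28814967} + \frac{18584 \sqrt{955}}{144074835}\right) - 6193 = - \frac{178514183311}{28814967} + \frac{18584 \sqrt{955}}{144074835}$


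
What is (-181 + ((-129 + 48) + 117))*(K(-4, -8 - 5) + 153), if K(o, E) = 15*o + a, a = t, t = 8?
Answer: -14645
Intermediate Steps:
a = 8
K(o, E) = 8 + 15*o (K(o, E) = 15*o + 8 = 8 + 15*o)
(-181 + ((-129 + 48) + 117))*(K(-4, -8 - 5) + 153) = (-181 + ((-129 + 48) + 117))*((8 + 15*(-4)) + 153) = (-181 + (-81 + 117))*((8 - 60) + 153) = (-181 + 36)*(-52 + 153) = -145*101 = -14645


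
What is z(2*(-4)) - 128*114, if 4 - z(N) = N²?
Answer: -14652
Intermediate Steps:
z(N) = 4 - N²
z(2*(-4)) - 128*114 = (4 - (2*(-4))²) - 128*114 = (4 - 1*(-8)²) - 14592 = (4 - 1*64) - 14592 = (4 - 64) - 14592 = -60 - 14592 = -14652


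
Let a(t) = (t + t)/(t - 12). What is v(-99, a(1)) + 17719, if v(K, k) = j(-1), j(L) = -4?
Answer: 17715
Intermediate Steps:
a(t) = 2*t/(-12 + t) (a(t) = (2*t)/(-12 + t) = 2*t/(-12 + t))
v(K, k) = -4
v(-99, a(1)) + 17719 = -4 + 17719 = 17715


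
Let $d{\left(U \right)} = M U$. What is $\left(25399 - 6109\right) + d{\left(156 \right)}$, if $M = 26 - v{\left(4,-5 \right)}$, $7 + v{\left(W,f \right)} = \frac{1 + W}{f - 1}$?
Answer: $24568$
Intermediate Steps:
$v{\left(W,f \right)} = -7 + \frac{1 + W}{-1 + f}$ ($v{\left(W,f \right)} = -7 + \frac{1 + W}{f - 1} = -7 + \frac{1 + W}{-1 + f}$)
$M = \frac{203}{6}$ ($M = 26 - \frac{8 + 4 - -35}{-1 - 5} = 26 - \frac{8 + 4 + 35}{-6} = 26 - \left(- \frac{1}{6}\right) 47 = 26 - - \frac{47}{6} = 26 + \frac{47}{6} = \frac{203}{6} \approx 33.833$)
$d{\left(U \right)} = \frac{203 U}{6}$
$\left(25399 - 6109\right) + d{\left(156 \right)} = \left(25399 - 6109\right) + \frac{203}{6} \cdot 156 = 19290 + 5278 = 24568$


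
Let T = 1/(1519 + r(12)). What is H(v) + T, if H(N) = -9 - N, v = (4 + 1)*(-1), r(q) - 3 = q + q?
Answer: -6183/1546 ≈ -3.9994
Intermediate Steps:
r(q) = 3 + 2*q (r(q) = 3 + (q + q) = 3 + 2*q)
v = -5 (v = 5*(-1) = -5)
T = 1/1546 (T = 1/(1519 + (3 + 2*12)) = 1/(1519 + (3 + 24)) = 1/(1519 + 27) = 1/1546 ≈ 0.00064683)
H(v) + T = (-9 - 1*(-5)) + 1/1546 = (-9 + 5) + 1/1546 = -4 + 1/1546 = -6183/1546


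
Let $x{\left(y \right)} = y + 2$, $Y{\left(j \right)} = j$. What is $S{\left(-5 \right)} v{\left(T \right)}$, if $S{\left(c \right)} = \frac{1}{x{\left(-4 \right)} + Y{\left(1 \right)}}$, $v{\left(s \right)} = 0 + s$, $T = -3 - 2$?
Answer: $5$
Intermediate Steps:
$x{\left(y \right)} = 2 + y$
$T = -5$ ($T = -3 - 2 = -5$)
$v{\left(s \right)} = s$
$S{\left(c \right)} = -1$ ($S{\left(c \right)} = \frac{1}{\left(2 - 4\right) + 1} = \frac{1}{-2 + 1} = \frac{1}{-1} = -1$)
$S{\left(-5 \right)} v{\left(T \right)} = \left(-1\right) \left(-5\right) = 5$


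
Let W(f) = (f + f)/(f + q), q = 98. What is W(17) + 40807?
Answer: 4692839/115 ≈ 40807.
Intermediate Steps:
W(f) = 2*f/(98 + f) (W(f) = (f + f)/(f + 98) = (2*f)/(98 + f) = 2*f/(98 + f))
W(17) + 40807 = 2*17/(98 + 17) + 40807 = 2*17/115 + 40807 = 2*17*(1/115) + 40807 = 34/115 + 40807 = 4692839/115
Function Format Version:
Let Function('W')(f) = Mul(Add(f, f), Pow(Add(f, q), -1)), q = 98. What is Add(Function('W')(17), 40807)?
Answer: Rational(4692839, 115) ≈ 40807.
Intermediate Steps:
Function('W')(f) = Mul(2, f, Pow(Add(98, f), -1)) (Function('W')(f) = Mul(Add(f, f), Pow(Add(f, 98), -1)) = Mul(Mul(2, f), Pow(Add(98, f), -1)) = Mul(2, f, Pow(Add(98, f), -1)))
Add(Function('W')(17), 40807) = Add(Mul(2, 17, Pow(Add(98, 17), -1)), 40807) = Add(Mul(2, 17, Pow(115, -1)), 40807) = Add(Mul(2, 17, Rational(1, 115)), 40807) = Add(Rational(34, 115), 40807) = Rational(4692839, 115)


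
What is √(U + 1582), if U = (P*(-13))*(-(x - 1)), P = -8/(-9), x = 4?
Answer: 5*√582/3 ≈ 40.208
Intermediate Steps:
P = 8/9 (P = -8*(-⅑) = 8/9 ≈ 0.88889)
U = 104/3 (U = ((8/9)*(-13))*(-(4 - 1)) = -(-104)*3/9 = -104/9*(-3) = 104/3 ≈ 34.667)
√(U + 1582) = √(104/3 + 1582) = √(4850/3) = 5*√582/3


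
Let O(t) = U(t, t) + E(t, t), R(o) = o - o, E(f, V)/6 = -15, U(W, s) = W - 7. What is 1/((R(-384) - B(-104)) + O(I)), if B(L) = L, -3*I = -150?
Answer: 1/57 ≈ 0.017544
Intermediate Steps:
U(W, s) = -7 + W
I = 50 (I = -1/3*(-150) = 50)
E(f, V) = -90 (E(f, V) = 6*(-15) = -90)
R(o) = 0
O(t) = -97 + t (O(t) = (-7 + t) - 90 = -97 + t)
1/((R(-384) - B(-104)) + O(I)) = 1/((0 - 1*(-104)) + (-97 + 50)) = 1/((0 + 104) - 47) = 1/(104 - 47) = 1/57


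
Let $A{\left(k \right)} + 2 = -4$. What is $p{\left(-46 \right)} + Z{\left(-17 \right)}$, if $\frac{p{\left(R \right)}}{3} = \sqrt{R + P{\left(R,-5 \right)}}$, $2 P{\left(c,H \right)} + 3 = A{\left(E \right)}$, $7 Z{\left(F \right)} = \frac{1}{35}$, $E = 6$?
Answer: $\frac{1}{245} + \frac{3 i \sqrt{202}}{2} \approx 0.0040816 + 21.319 i$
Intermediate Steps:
$Z{\left(F \right)} = \frac{1}{245}$ ($Z{\left(F \right)} = \frac{1}{7 \cdot 35} = \frac{1}{7} \cdot \frac{1}{35} = \frac{1}{245}$)
$A{\left(k \right)} = -6$ ($A{\left(k \right)} = -2 - 4 = -6$)
$P{\left(c,H \right)} = - \frac{9}{2}$ ($P{\left(c,H \right)} = - \frac{3}{2} + \frac{1}{2} \left(-6\right) = - \frac{3}{2} - 3 = - \frac{9}{2}$)
$p{\left(R \right)} = 3 \sqrt{- \frac{9}{2} + R}$ ($p{\left(R \right)} = 3 \sqrt{R - \frac{9}{2}} = 3 \sqrt{- \frac{9}{2} + R}$)
$p{\left(-46 \right)} + Z{\left(-17 \right)} = \frac{3 \sqrt{-18 + 4 \left(-46\right)}}{2} + \frac{1}{245} = \frac{3 \sqrt{-18 - 184}}{2} + \frac{1}{245} = \frac{3 \sqrt{-202}}{2} + \frac{1}{245} = \frac{3 i \sqrt{202}}{2} + \frac{1}{245} = \frac{1}{245} + \frac{3 i \sqrt{202}}{2}$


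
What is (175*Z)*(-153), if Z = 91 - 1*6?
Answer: -2275875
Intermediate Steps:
Z = 85 (Z = 91 - 6 = 85)
(175*Z)*(-153) = (175*85)*(-153) = 14875*(-153) = -2275875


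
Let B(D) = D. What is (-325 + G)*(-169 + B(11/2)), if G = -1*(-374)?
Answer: -16023/2 ≈ -8011.5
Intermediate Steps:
G = 374
(-325 + G)*(-169 + B(11/2)) = (-325 + 374)*(-169 + 11/2) = 49*(-169 + 11*(½)) = 49*(-169 + 11/2) = 49*(-327/2) = -16023/2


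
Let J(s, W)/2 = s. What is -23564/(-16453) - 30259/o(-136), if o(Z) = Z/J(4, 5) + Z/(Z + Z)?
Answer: 996480266/542949 ≈ 1835.3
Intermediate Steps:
J(s, W) = 2*s
o(Z) = ½ + Z/8 (o(Z) = Z/((2*4)) + Z/(Z + Z) = Z/8 + Z/((2*Z)) = Z*(⅛) + Z*(1/(2*Z)) = Z/8 + ½ = ½ + Z/8)
-23564/(-16453) - 30259/o(-136) = -23564/(-16453) - 30259/(½ + (⅛)*(-136)) = -23564*(-1/16453) - 30259/(½ - 17) = 23564/16453 - 30259/(-33/2) = 23564/16453 - 30259*(-2/33) = 23564/16453 + 60518/33 = 996480266/542949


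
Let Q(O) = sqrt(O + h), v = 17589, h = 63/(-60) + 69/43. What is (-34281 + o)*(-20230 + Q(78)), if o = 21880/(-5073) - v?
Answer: 5323694229700/5073 - 26315839*sqrt(14524755)/218139 ≈ 1.0490e+9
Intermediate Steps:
h = 477/860 (h = 63*(-1/60) + 69*(1/43) = -21/20 + 69/43 = 477/860 ≈ 0.55465)
o = -89250877/5073 (o = 21880/(-5073) - 1*17589 = 21880*(-1/5073) - 17589 = -21880/5073 - 17589 = -89250877/5073 ≈ -17593.)
Q(O) = sqrt(477/860 + O) (Q(O) = sqrt(O + 477/860) = sqrt(477/860 + O))
(-34281 + o)*(-20230 + Q(78)) = (-34281 - 89250877/5073)*(-20230 + sqrt(102555 + 184900*78)/430) = -263158390*(-20230 + sqrt(102555 + 14422200)/430)/5073 = -263158390*(-20230 + sqrt(14524755)/430)/5073 = 5323694229700/5073 - 26315839*sqrt(14524755)/218139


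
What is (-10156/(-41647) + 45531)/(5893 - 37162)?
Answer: -1896239713/1302260043 ≈ -1.4561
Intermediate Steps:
(-10156/(-41647) + 45531)/(5893 - 37162) = (-10156*(-1/41647) + 45531)/(-31269) = (10156/41647 + 45531)*(-1/31269) = (1896239713/41647)*(-1/31269) = -1896239713/1302260043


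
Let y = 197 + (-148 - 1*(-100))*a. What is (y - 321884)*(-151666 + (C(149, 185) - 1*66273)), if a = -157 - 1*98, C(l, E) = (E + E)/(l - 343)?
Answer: 6541792511796/97 ≈ 6.7441e+10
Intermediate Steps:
C(l, E) = 2*E/(-343 + l) (C(l, E) = (2*E)/(-343 + l) = 2*E/(-343 + l))
a = -255 (a = -157 - 98 = -255)
y = 12437 (y = 197 + (-148 - 1*(-100))*(-255) = 197 + (-148 + 100)*(-255) = 197 - 48*(-255) = 197 + 12240 = 12437)
(y - 321884)*(-151666 + (C(149, 185) - 1*66273)) = (12437 - 321884)*(-151666 + (2*185/(-343 + 149) - 1*66273)) = -309447*(-151666 + (2*185/(-194) - 66273)) = -309447*(-151666 + (2*185*(-1/194) - 66273)) = -309447*(-151666 + (-185/97 - 66273)) = -309447*(-151666 - 6428666/97) = -309447*(-21140268/97) = 6541792511796/97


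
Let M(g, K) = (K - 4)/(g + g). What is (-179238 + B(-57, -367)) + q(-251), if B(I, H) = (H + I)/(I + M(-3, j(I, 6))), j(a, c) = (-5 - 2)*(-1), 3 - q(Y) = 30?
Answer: -20614627/115 ≈ -1.7926e+5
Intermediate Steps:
q(Y) = -27 (q(Y) = 3 - 1*30 = 3 - 30 = -27)
j(a, c) = 7 (j(a, c) = -7*(-1) = 7)
M(g, K) = (-4 + K)/(2*g) (M(g, K) = (-4 + K)/((2*g)) = (-4 + K)*(1/(2*g)) = (-4 + K)/(2*g))
B(I, H) = (H + I)/(-1/2 + I) (B(I, H) = (H + I)/(I + (1/2)*(-4 + 7)/(-3)) = (H + I)/(I + (1/2)*(-1/3)*3) = (H + I)/(I - 1/2) = (H + I)/(-1/2 + I))
(-179238 + B(-57, -367)) + q(-251) = (-179238 + 2*(-367 - 57)/(-1 + 2*(-57))) - 27 = (-179238 + 2*(-424)/(-1 - 114)) - 27 = (-179238 + 2*(-424)/(-115)) - 27 = (-179238 + 2*(-1/115)*(-424)) - 27 = (-179238 + 848/115) - 27 = -20611522/115 - 27 = -20614627/115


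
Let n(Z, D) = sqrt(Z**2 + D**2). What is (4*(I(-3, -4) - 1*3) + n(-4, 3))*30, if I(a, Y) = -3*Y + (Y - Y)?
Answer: 1230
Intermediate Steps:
I(a, Y) = -3*Y (I(a, Y) = -3*Y + 0 = -3*Y)
n(Z, D) = sqrt(D**2 + Z**2)
(4*(I(-3, -4) - 1*3) + n(-4, 3))*30 = (4*(-3*(-4) - 1*3) + sqrt(3**2 + (-4)**2))*30 = (4*(12 - 3) + sqrt(9 + 16))*30 = (4*9 + sqrt(25))*30 = (36 + 5)*30 = 41*30 = 1230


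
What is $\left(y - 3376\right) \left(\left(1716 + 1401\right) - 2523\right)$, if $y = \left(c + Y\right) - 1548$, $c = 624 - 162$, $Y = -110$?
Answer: $-2715768$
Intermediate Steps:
$c = 462$
$y = -1196$ ($y = \left(462 - 110\right) - 1548 = 352 - 1548 = -1196$)
$\left(y - 3376\right) \left(\left(1716 + 1401\right) - 2523\right) = \left(-1196 - 3376\right) \left(\left(1716 + 1401\right) - 2523\right) = - 4572 \left(3117 - 2523\right) = \left(-4572\right) 594 = -2715768$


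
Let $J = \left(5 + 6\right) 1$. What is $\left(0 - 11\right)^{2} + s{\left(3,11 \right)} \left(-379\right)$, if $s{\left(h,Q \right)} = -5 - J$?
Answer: $6185$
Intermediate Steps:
$J = 11$ ($J = 11 \cdot 1 = 11$)
$s{\left(h,Q \right)} = -16$ ($s{\left(h,Q \right)} = -5 - 11 = -16$)
$\left(0 - 11\right)^{2} + s{\left(3,11 \right)} \left(-379\right) = \left(0 - 11\right)^{2} - -6064 = \left(-11\right)^{2} + 6064 = 121 + 6064 = 6185$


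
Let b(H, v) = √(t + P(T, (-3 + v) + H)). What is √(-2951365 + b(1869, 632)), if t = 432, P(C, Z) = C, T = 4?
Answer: √(-2951365 + 2*√109) ≈ 1717.9*I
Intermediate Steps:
b(H, v) = 2*√109 (b(H, v) = √(432 + 4) = √436 = 2*√109)
√(-2951365 + b(1869, 632)) = √(-2951365 + 2*√109)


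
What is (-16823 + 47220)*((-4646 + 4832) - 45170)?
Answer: -1367378648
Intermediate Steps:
(-16823 + 47220)*((-4646 + 4832) - 45170) = 30397*(186 - 45170) = 30397*(-44984) = -1367378648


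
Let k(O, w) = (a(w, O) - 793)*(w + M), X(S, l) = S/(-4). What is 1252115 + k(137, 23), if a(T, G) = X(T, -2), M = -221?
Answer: 2820535/2 ≈ 1.4103e+6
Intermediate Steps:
X(S, l) = -S/4 (X(S, l) = S*(-¼) = -S/4)
a(T, G) = -T/4
k(O, w) = (-793 - w/4)*(-221 + w) (k(O, w) = (-w/4 - 793)*(w - 221) = (-793 - w/4)*(-221 + w))
1252115 + k(137, 23) = 1252115 + (175253 - 2951/4*23 - ¼*23²) = 1252115 + (175253 - 67873/4 - ¼*529) = 1252115 + (175253 - 67873/4 - 529/4) = 1252115 + 316305/2 = 2820535/2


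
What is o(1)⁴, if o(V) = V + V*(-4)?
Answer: 81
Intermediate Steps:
o(V) = -3*V (o(V) = V - 4*V = -3*V)
o(1)⁴ = (-3*1)⁴ = (-3)⁴ = 81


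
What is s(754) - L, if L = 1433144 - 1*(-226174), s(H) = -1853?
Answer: -1661171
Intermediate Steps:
L = 1659318 (L = 1433144 + 226174 = 1659318)
s(754) - L = -1853 - 1*1659318 = -1853 - 1659318 = -1661171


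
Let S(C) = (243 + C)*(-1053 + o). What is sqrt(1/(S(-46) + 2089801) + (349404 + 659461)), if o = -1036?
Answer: sqrt(710388123093579507)/839134 ≈ 1004.4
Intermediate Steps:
S(C) = -507627 - 2089*C (S(C) = (243 + C)*(-1053 - 1036) = (243 + C)*(-2089) = -507627 - 2089*C)
sqrt(1/(S(-46) + 2089801) + (349404 + 659461)) = sqrt(1/((-507627 - 2089*(-46)) + 2089801) + (349404 + 659461)) = sqrt(1/((-507627 + 96094) + 2089801) + 1008865) = sqrt(1/(-411533 + 2089801) + 1008865) = sqrt(1/1678268 + 1008865) = sqrt(1693145845821/1678268) = sqrt(710388123093579507)/839134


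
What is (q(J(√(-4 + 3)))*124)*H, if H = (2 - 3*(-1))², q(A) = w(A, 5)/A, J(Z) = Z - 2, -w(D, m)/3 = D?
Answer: -9300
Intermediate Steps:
w(D, m) = -3*D
J(Z) = -2 + Z
q(A) = -3 (q(A) = (-3*A)/A = -3)
H = 25 (H = (2 + 3)² = 5² = 25)
(q(J(√(-4 + 3)))*124)*H = -3*124*25 = -372*25 = -9300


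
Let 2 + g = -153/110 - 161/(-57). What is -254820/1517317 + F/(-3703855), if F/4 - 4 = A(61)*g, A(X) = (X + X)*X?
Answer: -2878745423763592/17618455962304725 ≈ -0.16339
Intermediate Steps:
A(X) = 2*X² (A(X) = (2*X)*X = 2*X²)
g = -3551/6270 (g = -2 + (-153/110 - 161/(-57)) = -2 + (-153*1/110 - 161*(-1/57)) = -2 + (-153/110 + 161/57) = -2 + 8989/6270 = -3551/6270 ≈ -0.56635)
F = -52802924/3135 (F = 16 + 4*((2*61²)*(-3551/6270)) = 16 + 4*((2*3721)*(-3551/6270)) = 16 + 4*(7442*(-3551/6270)) = 16 + 4*(-13213271/3135) = 16 - 52853084/3135 = -52802924/3135 ≈ -16843.)
-254820/1517317 + F/(-3703855) = -254820/1517317 - 52802924/3135/(-3703855) = -254820*1/1517317 - 52802924/3135*(-1/3703855) = -254820/1517317 + 52802924/11611585425 = -2878745423763592/17618455962304725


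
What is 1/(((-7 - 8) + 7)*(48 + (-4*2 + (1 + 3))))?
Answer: -1/352 ≈ -0.0028409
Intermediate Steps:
1/(((-7 - 8) + 7)*(48 + (-4*2 + (1 + 3)))) = 1/((-15 + 7)*(48 + (-8 + 4))) = 1/(-8*(48 - 4)) = 1/(-8*44) = 1/(-352) = -1/352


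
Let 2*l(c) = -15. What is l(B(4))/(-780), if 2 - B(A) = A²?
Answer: 1/104 ≈ 0.0096154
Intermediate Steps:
B(A) = 2 - A²
l(c) = -15/2 (l(c) = (½)*(-15) = -15/2)
l(B(4))/(-780) = -15/2/(-780) = -15/2*(-1/780) = 1/104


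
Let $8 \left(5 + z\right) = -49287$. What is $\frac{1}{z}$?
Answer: $- \frac{8}{49327} \approx -0.00016218$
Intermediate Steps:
$z = - \frac{49327}{8}$ ($z = -5 + \frac{1}{8} \left(-49287\right) = -5 - \frac{49287}{8} = - \frac{49327}{8} \approx -6165.9$)
$\frac{1}{z} = \frac{1}{- \frac{49327}{8}} = - \frac{8}{49327}$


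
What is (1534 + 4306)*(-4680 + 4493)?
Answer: -1092080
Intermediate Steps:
(1534 + 4306)*(-4680 + 4493) = 5840*(-187) = -1092080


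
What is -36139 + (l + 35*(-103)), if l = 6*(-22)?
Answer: -39876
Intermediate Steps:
l = -132
-36139 + (l + 35*(-103)) = -36139 + (-132 + 35*(-103)) = -36139 + (-132 - 3605) = -36139 - 3737 = -39876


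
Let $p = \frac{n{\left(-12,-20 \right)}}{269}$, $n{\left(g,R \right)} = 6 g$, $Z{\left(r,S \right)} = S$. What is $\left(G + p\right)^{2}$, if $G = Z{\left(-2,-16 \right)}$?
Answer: $\frac{19149376}{72361} \approx 264.64$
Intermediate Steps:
$G = -16$
$p = - \frac{72}{269}$ ($p = \frac{6 \left(-12\right)}{269} = \left(-72\right) \frac{1}{269} = - \frac{72}{269} \approx -0.26766$)
$\left(G + p\right)^{2} = \left(-16 - \frac{72}{269}\right)^{2} = \left(- \frac{4376}{269}\right)^{2} = \frac{19149376}{72361}$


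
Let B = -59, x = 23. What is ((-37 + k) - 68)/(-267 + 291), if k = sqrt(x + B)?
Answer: -35/8 + I/4 ≈ -4.375 + 0.25*I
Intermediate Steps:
k = 6*I (k = sqrt(23 - 59) = sqrt(-36) = 6*I ≈ 6.0*I)
((-37 + k) - 68)/(-267 + 291) = ((-37 + 6*I) - 68)/(-267 + 291) = (-105 + 6*I)/24 = (-105 + 6*I)*(1/24) = -35/8 + I/4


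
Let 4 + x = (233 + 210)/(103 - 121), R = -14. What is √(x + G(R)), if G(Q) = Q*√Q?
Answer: √(-1030 - 504*I*√14)/6 ≈ 3.9418 - 6.6445*I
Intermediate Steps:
x = -515/18 (x = -4 + (233 + 210)/(103 - 121) = -4 + 443/(-18) = -4 + 443*(-1/18) = -4 - 443/18 = -515/18 ≈ -28.611)
G(Q) = Q^(3/2)
√(x + G(R)) = √(-515/18 + (-14)^(3/2)) = √(-515/18 - 14*I*√14)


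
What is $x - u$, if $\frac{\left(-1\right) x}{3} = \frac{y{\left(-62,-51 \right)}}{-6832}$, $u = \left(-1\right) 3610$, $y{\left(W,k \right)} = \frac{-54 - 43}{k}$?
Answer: $\frac{419279937}{116144} \approx 3610.0$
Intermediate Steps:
$y{\left(W,k \right)} = - \frac{97}{k}$
$u = -3610$
$x = \frac{97}{116144}$ ($x = - 3 \frac{\left(-97\right) \frac{1}{-51}}{-6832} = - 3 \left(-97\right) \left(- \frac{1}{51}\right) \left(- \frac{1}{6832}\right) = - 3 \cdot \frac{97}{51} \left(- \frac{1}{6832}\right) = \left(-3\right) \left(- \frac{97}{348432}\right) = \frac{97}{116144} \approx 0.00083517$)
$x - u = \frac{97}{116144} - -3610 = \frac{97}{116144} + 3610 = \frac{419279937}{116144}$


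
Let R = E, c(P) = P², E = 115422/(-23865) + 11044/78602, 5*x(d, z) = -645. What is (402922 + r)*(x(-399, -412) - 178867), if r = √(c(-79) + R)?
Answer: -72121426312 - 178996*√609557741054355017405/312639455 ≈ -7.2136e+10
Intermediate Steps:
x(d, z) = -129 (x(d, z) = (⅕)*(-645) = -129)
E = -1468139164/312639455 (E = 115422*(-1/23865) + 11044*(1/78602) = -38474/7955 + 5522/39301 = -1468139164/312639455 ≈ -4.6960)
R = -1468139164/312639455 ≈ -4.6960
r = √609557741054355017405/312639455 (r = √((-79)² - 1468139164/312639455) = √(6241 - 1468139164/312639455) = √(1949714699491/312639455) = √609557741054355017405/312639455 ≈ 78.970)
(402922 + r)*(x(-399, -412) - 178867) = (402922 + √609557741054355017405/312639455)*(-129 - 178867) = (402922 + √609557741054355017405/312639455)*(-178996) = -72121426312 - 178996*√609557741054355017405/312639455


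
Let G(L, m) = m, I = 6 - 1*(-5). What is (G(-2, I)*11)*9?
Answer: 1089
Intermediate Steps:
I = 11 (I = 6 + 5 = 11)
(G(-2, I)*11)*9 = (11*11)*9 = 121*9 = 1089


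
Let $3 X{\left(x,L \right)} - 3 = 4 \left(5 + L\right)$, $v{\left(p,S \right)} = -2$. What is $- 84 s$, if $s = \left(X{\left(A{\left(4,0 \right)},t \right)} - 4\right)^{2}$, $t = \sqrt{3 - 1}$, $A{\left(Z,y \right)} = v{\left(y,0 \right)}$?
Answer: $-1428 - \frac{2464 \sqrt{2}}{3} \approx -2589.5$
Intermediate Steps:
$A{\left(Z,y \right)} = -2$
$t = \sqrt{2} \approx 1.4142$
$X{\left(x,L \right)} = \frac{23}{3} + \frac{4 L}{3}$ ($X{\left(x,L \right)} = 1 + \frac{4 \left(5 + L\right)}{3} = 1 + \frac{20 + 4 L}{3} = 1 + \left(\frac{20}{3} + \frac{4 L}{3}\right) = \frac{23}{3} + \frac{4 L}{3}$)
$s = \left(\frac{11}{3} + \frac{4 \sqrt{2}}{3}\right)^{2}$ ($s = \left(\left(\frac{23}{3} + \frac{4 \sqrt{2}}{3}\right) - 4\right)^{2} = \left(\frac{11}{3} + \frac{4 \sqrt{2}}{3}\right)^{2} \approx 30.828$)
$- 84 s = - 84 \left(17 + \frac{88 \sqrt{2}}{9}\right) = -1428 - \frac{2464 \sqrt{2}}{3}$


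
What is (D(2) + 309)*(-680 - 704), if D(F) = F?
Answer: -430424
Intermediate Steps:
(D(2) + 309)*(-680 - 704) = (2 + 309)*(-680 - 704) = 311*(-1384) = -430424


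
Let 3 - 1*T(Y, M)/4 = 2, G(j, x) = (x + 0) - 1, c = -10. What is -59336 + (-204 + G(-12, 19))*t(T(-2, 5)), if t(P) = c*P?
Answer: -51896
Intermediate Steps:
G(j, x) = -1 + x (G(j, x) = x - 1 = -1 + x)
T(Y, M) = 4 (T(Y, M) = 12 - 4*2 = 12 - 8 = 4)
t(P) = -10*P
-59336 + (-204 + G(-12, 19))*t(T(-2, 5)) = -59336 + (-204 + (-1 + 19))*(-10*4) = -59336 + (-204 + 18)*(-40) = -59336 - 186*(-40) = -59336 + 7440 = -51896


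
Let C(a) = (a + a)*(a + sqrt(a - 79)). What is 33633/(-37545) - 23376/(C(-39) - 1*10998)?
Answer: 1719926517/855938395 - 1948*I*sqrt(118)/68393 ≈ 2.0094 - 0.3094*I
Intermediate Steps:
C(a) = 2*a*(a + sqrt(-79 + a)) (C(a) = (2*a)*(a + sqrt(-79 + a)) = 2*a*(a + sqrt(-79 + a)))
33633/(-37545) - 23376/(C(-39) - 1*10998) = 33633/(-37545) - 23376/(2*(-39)*(-39 + sqrt(-79 - 39)) - 1*10998) = 33633*(-1/37545) - 23376/(2*(-39)*(-39 + sqrt(-118)) - 10998) = -11211/12515 - 23376/(2*(-39)*(-39 + I*sqrt(118)) - 10998) = -11211/12515 - 23376/((3042 - 78*I*sqrt(118)) - 10998) = -11211/12515 - 23376/(-7956 - 78*I*sqrt(118))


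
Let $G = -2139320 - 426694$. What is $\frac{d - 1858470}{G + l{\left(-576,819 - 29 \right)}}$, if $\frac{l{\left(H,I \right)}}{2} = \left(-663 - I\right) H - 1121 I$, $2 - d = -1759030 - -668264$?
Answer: $\frac{383851}{1331669} \approx 0.28825$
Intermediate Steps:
$G = -2566014$
$d = 1090768$ ($d = 2 - \left(-1759030 - -668264\right) = 2 - \left(-1759030 + 668264\right) = 2 - -1090766 = 2 + 1090766 = 1090768$)
$l{\left(H,I \right)} = - 2242 I + 2 H \left(-663 - I\right)$ ($l{\left(H,I \right)} = 2 \left(\left(-663 - I\right) H - 1121 I\right) = 2 \left(H \left(-663 - I\right) - 1121 I\right) = 2 \left(- 1121 I + H \left(-663 - I\right)\right) = - 2242 I + 2 H \left(-663 - I\right)$)
$\frac{d - 1858470}{G + l{\left(-576,819 - 29 \right)}} = \frac{1090768 - 1858470}{-2566014 - \left(-763776 + 1090 \left(819 - 29\right)\right)} = - \frac{767702}{-2566014 - \left(1007404 - 910080\right)} = - \frac{767702}{-2566014 + \left(-1771180 + 763776 + 910080\right)} = - \frac{767702}{-2566014 - 97324} = - \frac{767702}{-2663338} = \left(-767702\right) \left(- \frac{1}{2663338}\right) = \frac{383851}{1331669}$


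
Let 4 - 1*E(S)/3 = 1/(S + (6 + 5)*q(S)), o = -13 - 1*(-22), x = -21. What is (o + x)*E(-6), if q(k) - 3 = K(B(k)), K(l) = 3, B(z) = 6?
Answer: -717/5 ≈ -143.40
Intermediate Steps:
o = 9 (o = -13 + 22 = 9)
q(k) = 6 (q(k) = 3 + 3 = 6)
E(S) = 12 - 3/(66 + S) (E(S) = 12 - 3/(S + (6 + 5)*6) = 12 - 3/(S + 11*6) = 12 - 3/(S + 66) = 12 - 3/(66 + S))
(o + x)*E(-6) = (9 - 21)*(3*(263 + 4*(-6))/(66 - 6)) = -36*(263 - 24)/60 = -36*239/60 = -12*239/20 = -717/5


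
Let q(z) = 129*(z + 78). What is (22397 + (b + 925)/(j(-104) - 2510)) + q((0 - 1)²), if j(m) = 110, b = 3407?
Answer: 6517239/200 ≈ 32586.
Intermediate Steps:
q(z) = 10062 + 129*z (q(z) = 129*(78 + z) = 10062 + 129*z)
(22397 + (b + 925)/(j(-104) - 2510)) + q((0 - 1)²) = (22397 + (3407 + 925)/(110 - 2510)) + (10062 + 129*(0 - 1)²) = (22397 + 4332/(-2400)) + (10062 + 129*(-1)²) = (22397 + 4332*(-1/2400)) + (10062 + 129*1) = (22397 - 361/200) + (10062 + 129) = 4479039/200 + 10191 = 6517239/200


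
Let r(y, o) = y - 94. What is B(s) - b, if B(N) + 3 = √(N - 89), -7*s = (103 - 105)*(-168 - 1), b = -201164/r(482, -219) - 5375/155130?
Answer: 1551404275/3009522 + 31*I*√7/7 ≈ 515.5 + 11.717*I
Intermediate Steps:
r(y, o) = -94 + y
b = -1560432841/3009522 (b = -201164/(-94 + 482) - 5375/155130 = -201164/388 - 5375*1/155130 = -201164*1/388 - 1075/31026 = -50291/97 - 1075/31026 = -1560432841/3009522 ≈ -518.50)
s = -338/7 (s = -(103 - 105)*(-168 - 1)/7 = -(-2)*(-169)/7 = -⅐*338 = -338/7 ≈ -48.286)
B(N) = -3 + √(-89 + N) (B(N) = -3 + √(N - 89) = -3 + √(-89 + N))
B(s) - b = (-3 + √(-89 - 338/7)) - 1*(-1560432841/3009522) = (-3 + √(-961/7)) + 1560432841/3009522 = (-3 + 31*I*√7/7) + 1560432841/3009522 = 1551404275/3009522 + 31*I*√7/7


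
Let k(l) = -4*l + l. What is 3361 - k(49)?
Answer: 3508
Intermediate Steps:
k(l) = -3*l
3361 - k(49) = 3361 - (-3)*49 = 3361 - 1*(-147) = 3361 + 147 = 3508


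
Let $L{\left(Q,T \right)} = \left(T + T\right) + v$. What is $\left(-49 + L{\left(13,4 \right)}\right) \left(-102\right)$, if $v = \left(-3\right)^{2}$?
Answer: $3264$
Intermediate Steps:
$v = 9$
$L{\left(Q,T \right)} = 9 + 2 T$ ($L{\left(Q,T \right)} = \left(T + T\right) + 9 = 2 T + 9 = 9 + 2 T$)
$\left(-49 + L{\left(13,4 \right)}\right) \left(-102\right) = \left(-49 + \left(9 + 2 \cdot 4\right)\right) \left(-102\right) = \left(-49 + \left(9 + 8\right)\right) \left(-102\right) = \left(-49 + 17\right) \left(-102\right) = \left(-32\right) \left(-102\right) = 3264$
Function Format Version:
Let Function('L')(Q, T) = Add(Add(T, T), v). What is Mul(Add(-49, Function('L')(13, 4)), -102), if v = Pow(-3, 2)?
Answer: 3264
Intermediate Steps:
v = 9
Function('L')(Q, T) = Add(9, Mul(2, T)) (Function('L')(Q, T) = Add(Add(T, T), 9) = Add(Mul(2, T), 9) = Add(9, Mul(2, T)))
Mul(Add(-49, Function('L')(13, 4)), -102) = Mul(Add(-49, Add(9, Mul(2, 4))), -102) = Mul(Add(-49, Add(9, 8)), -102) = Mul(Add(-49, 17), -102) = Mul(-32, -102) = 3264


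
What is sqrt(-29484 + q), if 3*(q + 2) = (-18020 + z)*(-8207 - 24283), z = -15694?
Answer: 37*sqrt(266686) ≈ 19107.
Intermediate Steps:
q = 365122618 (q = -2 + ((-18020 - 15694)*(-8207 - 24283))/3 = -2 + (-33714*(-32490))/3 = -2 + (1/3)*1095367860 = -2 + 365122620 = 365122618)
sqrt(-29484 + q) = sqrt(-29484 + 365122618) = sqrt(365093134) = 37*sqrt(266686)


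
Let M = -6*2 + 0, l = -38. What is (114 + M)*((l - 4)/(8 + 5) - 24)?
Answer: -36108/13 ≈ -2777.5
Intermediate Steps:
M = -12 (M = -12 + 0 = -12)
(114 + M)*((l - 4)/(8 + 5) - 24) = (114 - 12)*((-38 - 4)/(8 + 5) - 24) = 102*(-42/13 - 24) = 102*(-354/13) = -36108/13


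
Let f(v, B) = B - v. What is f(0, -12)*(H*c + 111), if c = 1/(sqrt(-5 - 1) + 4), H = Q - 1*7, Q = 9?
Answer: -14700/11 + 12*I*sqrt(6)/11 ≈ -1336.4 + 2.6722*I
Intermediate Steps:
H = 2 (H = 9 - 1*7 = 9 - 7 = 2)
c = 1/(4 + I*sqrt(6)) (c = 1/(sqrt(-6) + 4) = 1/(I*sqrt(6) + 4) = 1/(4 + I*sqrt(6)) ≈ 0.18182 - 0.11134*I)
f(0, -12)*(H*c + 111) = (-12 - 1*0)*(2*(2/11 - I*sqrt(6)/22) + 111) = (-12 + 0)*((4/11 - I*sqrt(6)/11) + 111) = -12*(1225/11 - I*sqrt(6)/11) = -14700/11 + 12*I*sqrt(6)/11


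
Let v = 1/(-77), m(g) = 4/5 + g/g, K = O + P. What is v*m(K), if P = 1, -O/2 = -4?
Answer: -9/385 ≈ -0.023377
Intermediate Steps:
O = 8 (O = -2*(-4) = 8)
K = 9 (K = 8 + 1 = 9)
m(g) = 9/5 (m(g) = 4*(1/5) + 1 = 4/5 + 1 = 9/5)
v = -1/77 ≈ -0.012987
v*m(K) = -1/77*9/5 = -9/385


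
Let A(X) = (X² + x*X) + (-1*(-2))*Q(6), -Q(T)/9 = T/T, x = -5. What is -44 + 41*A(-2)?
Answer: -208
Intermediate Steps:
Q(T) = -9 (Q(T) = -9*T/T = -9*1 = -9)
A(X) = -18 + X² - 5*X (A(X) = (X² - 5*X) - 1*(-2)*(-9) = (X² - 5*X) + 2*(-9) = (X² - 5*X) - 18 = -18 + X² - 5*X)
-44 + 41*A(-2) = -44 + 41*(-18 + (-2)² - 5*(-2)) = -44 + 41*(-18 + 4 + 10) = -44 + 41*(-4) = -44 - 164 = -208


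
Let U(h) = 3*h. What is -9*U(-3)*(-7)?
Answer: -567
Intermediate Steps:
-9*U(-3)*(-7) = -27*(-3)*(-7) = -9*(-9)*(-7) = 81*(-7) = -567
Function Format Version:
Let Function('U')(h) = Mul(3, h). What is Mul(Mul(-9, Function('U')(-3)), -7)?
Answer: -567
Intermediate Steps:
Mul(Mul(-9, Function('U')(-3)), -7) = Mul(Mul(-9, Mul(3, -3)), -7) = Mul(Mul(-9, -9), -7) = Mul(81, -7) = -567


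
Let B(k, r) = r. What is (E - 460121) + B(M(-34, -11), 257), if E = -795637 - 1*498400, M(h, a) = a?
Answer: -1753901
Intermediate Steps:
E = -1294037 (E = -795637 - 498400 = -1294037)
(E - 460121) + B(M(-34, -11), 257) = (-1294037 - 460121) + 257 = -1754158 + 257 = -1753901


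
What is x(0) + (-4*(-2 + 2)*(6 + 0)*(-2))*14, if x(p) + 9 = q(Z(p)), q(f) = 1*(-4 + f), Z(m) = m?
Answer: -13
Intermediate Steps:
q(f) = -4 + f
x(p) = -13 + p (x(p) = -9 + (-4 + p) = -13 + p)
x(0) + (-4*(-2 + 2)*(6 + 0)*(-2))*14 = (-13 + 0) + (-4*(-2 + 2)*(6 + 0)*(-2))*14 = -13 + (-0*6*(-2))*14 = -13 + (-4*0*(-2))*14 = -13 + (0*(-2))*14 = -13 + 0*14 = -13 + 0 = -13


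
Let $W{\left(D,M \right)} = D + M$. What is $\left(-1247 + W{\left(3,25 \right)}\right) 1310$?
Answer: $-1596890$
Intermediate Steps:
$\left(-1247 + W{\left(3,25 \right)}\right) 1310 = \left(-1247 + \left(3 + 25\right)\right) 1310 = \left(-1247 + 28\right) 1310 = \left(-1219\right) 1310 = -1596890$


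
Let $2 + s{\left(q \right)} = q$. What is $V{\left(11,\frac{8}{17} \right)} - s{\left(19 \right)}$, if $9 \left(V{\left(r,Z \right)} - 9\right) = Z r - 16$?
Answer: $- \frac{1408}{153} \approx -9.2026$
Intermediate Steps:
$s{\left(q \right)} = -2 + q$
$V{\left(r,Z \right)} = \frac{65}{9} + \frac{Z r}{9}$ ($V{\left(r,Z \right)} = 9 + \frac{Z r - 16}{9} = 9 + \frac{-16 + Z r}{9} = 9 + \left(- \frac{16}{9} + \frac{Z r}{9}\right) = \frac{65}{9} + \frac{Z r}{9}$)
$V{\left(11,\frac{8}{17} \right)} - s{\left(19 \right)} = \left(\frac{65}{9} + \frac{1}{9} \cdot \frac{8}{17} \cdot 11\right) - \left(-2 + 19\right) = \left(\frac{65}{9} + \frac{1}{9} \cdot 8 \cdot \frac{1}{17} \cdot 11\right) - 17 = \left(\frac{65}{9} + \frac{1}{9} \cdot \frac{8}{17} \cdot 11\right) - 17 = \left(\frac{65}{9} + \frac{88}{153}\right) - 17 = \frac{1193}{153} - 17 = - \frac{1408}{153}$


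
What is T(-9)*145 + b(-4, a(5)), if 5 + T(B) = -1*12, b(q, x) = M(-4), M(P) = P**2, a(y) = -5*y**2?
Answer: -2449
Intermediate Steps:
b(q, x) = 16 (b(q, x) = (-4)**2 = 16)
T(B) = -17 (T(B) = -5 - 1*12 = -5 - 12 = -17)
T(-9)*145 + b(-4, a(5)) = -17*145 + 16 = -2465 + 16 = -2449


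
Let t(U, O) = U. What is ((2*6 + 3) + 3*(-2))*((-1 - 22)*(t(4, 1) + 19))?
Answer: -4761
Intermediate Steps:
((2*6 + 3) + 3*(-2))*((-1 - 22)*(t(4, 1) + 19)) = ((2*6 + 3) + 3*(-2))*((-1 - 22)*(4 + 19)) = ((12 + 3) - 6)*(-23*23) = (15 - 6)*(-529) = 9*(-529) = -4761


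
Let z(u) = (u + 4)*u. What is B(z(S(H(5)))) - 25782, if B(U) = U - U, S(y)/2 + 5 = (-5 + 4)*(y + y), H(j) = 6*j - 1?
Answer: -25782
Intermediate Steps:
H(j) = -1 + 6*j
S(y) = -10 - 4*y (S(y) = -10 + 2*((-5 + 4)*(y + y)) = -10 + 2*(-2*y) = -10 - 4*y)
z(u) = u*(4 + u) (z(u) = (4 + u)*u = u*(4 + u))
B(U) = 0
B(z(S(H(5)))) - 25782 = 0 - 25782 = -25782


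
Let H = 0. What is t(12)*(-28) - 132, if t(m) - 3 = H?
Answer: -216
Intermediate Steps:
t(m) = 3 (t(m) = 3 + 0 = 3)
t(12)*(-28) - 132 = 3*(-28) - 132 = -84 - 132 = -216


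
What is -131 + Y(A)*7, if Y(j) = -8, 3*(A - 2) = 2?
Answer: -187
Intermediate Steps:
A = 8/3 (A = 2 + (⅓)*2 = 2 + ⅔ = 8/3 ≈ 2.6667)
-131 + Y(A)*7 = -131 - 8*7 = -131 - 56 = -187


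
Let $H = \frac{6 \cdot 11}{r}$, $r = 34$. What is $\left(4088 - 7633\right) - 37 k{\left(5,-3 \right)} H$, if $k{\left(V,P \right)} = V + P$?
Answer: $- \frac{62707}{17} \approx -3688.6$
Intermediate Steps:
$H = \frac{33}{17}$ ($H = \frac{6 \cdot 11}{34} = 66 \cdot \frac{1}{34} = \frac{33}{17} \approx 1.9412$)
$k{\left(V,P \right)} = P + V$
$\left(4088 - 7633\right) - 37 k{\left(5,-3 \right)} H = \left(4088 - 7633\right) - 37 \left(-3 + 5\right) \frac{33}{17} = \left(4088 - 7633\right) - 37 \cdot 2 \cdot \frac{33}{17} = -3545 - 74 \cdot \frac{33}{17} = -3545 - \frac{2442}{17} = - \frac{62707}{17}$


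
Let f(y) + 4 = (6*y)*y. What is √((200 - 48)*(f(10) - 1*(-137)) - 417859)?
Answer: I*√306443 ≈ 553.57*I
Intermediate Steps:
f(y) = -4 + 6*y² (f(y) = -4 + (6*y)*y = -4 + 6*y²)
√((200 - 48)*(f(10) - 1*(-137)) - 417859) = √((200 - 48)*((-4 + 6*10²) - 1*(-137)) - 417859) = √(152*((-4 + 6*100) + 137) - 417859) = √(152*((-4 + 600) + 137) - 417859) = √(152*(596 + 137) - 417859) = √(152*733 - 417859) = √(111416 - 417859) = √(-306443) = I*√306443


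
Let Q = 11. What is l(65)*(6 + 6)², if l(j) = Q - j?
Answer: -7776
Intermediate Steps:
l(j) = 11 - j
l(65)*(6 + 6)² = (11 - 1*65)*(6 + 6)² = (11 - 65)*12² = -54*144 = -7776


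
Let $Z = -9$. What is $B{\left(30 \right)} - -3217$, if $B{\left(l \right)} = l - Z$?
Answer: $3256$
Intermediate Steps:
$B{\left(l \right)} = 9 + l$ ($B{\left(l \right)} = l - -9 = l + 9 = 9 + l$)
$B{\left(30 \right)} - -3217 = \left(9 + 30\right) - -3217 = 39 + 3217 = 3256$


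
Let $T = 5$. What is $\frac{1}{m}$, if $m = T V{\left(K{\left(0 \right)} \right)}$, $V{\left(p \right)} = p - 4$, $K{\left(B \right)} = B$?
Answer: $- \frac{1}{20} \approx -0.05$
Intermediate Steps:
$V{\left(p \right)} = -4 + p$ ($V{\left(p \right)} = p - 4 = -4 + p$)
$m = -20$ ($m = 5 \left(-4 + 0\right) = 5 \left(-4\right) = -20$)
$\frac{1}{m} = \frac{1}{-20} = - \frac{1}{20}$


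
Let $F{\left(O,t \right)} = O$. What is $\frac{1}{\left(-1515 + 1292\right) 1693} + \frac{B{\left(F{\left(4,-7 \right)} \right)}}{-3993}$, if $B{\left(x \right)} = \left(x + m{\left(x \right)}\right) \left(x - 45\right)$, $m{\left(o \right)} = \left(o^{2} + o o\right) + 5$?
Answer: $\frac{634639066}{1507513227} \approx 0.42098$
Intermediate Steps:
$m{\left(o \right)} = 5 + 2 o^{2}$ ($m{\left(o \right)} = \left(o^{2} + o^{2}\right) + 5 = 2 o^{2} + 5 = 5 + 2 o^{2}$)
$B{\left(x \right)} = \left(-45 + x\right) \left(5 + x + 2 x^{2}\right)$ ($B{\left(x \right)} = \left(x + \left(5 + 2 x^{2}\right)\right) \left(x - 45\right) = \left(5 + x + 2 x^{2}\right) \left(-45 + x\right) = \left(-45 + x\right) \left(5 + x + 2 x^{2}\right)$)
$\frac{1}{\left(-1515 + 1292\right) 1693} + \frac{B{\left(F{\left(4,-7 \right)} \right)}}{-3993} = \frac{1}{\left(-1515 + 1292\right) 1693} + \frac{-225 - 89 \cdot 4^{2} - 160 + 2 \cdot 4^{3}}{-3993} = \frac{1}{-223} \cdot \frac{1}{1693} + \left(-225 - 1424 - 160 + 2 \cdot 64\right) \left(- \frac{1}{3993}\right) = \left(- \frac{1}{223}\right) \frac{1}{1693} + \left(-225 - 1424 - 160 + 128\right) \left(- \frac{1}{3993}\right) = - \frac{1}{377539} - - \frac{1681}{3993} = - \frac{1}{377539} + \frac{1681}{3993} = \frac{634639066}{1507513227}$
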